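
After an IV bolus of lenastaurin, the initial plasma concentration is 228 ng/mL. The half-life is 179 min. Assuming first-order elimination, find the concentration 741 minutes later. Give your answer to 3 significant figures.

12.9 ng/mL

k = ln 2 / 179 = 0.003872 min⁻¹
C(t) = C₀ e^(−kt) = 228 × e^(−0.003872 × 741) = 228 × e^(−2.869) = 228 × 0.05673 ≈ 12.9 ng/mL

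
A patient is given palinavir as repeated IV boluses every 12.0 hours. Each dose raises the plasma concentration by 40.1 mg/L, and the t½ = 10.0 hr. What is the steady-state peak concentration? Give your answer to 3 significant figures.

71.0 mg/L

k = ln 2 / 10.0 = 0.06931 hr⁻¹
Fraction remaining after one interval: e^(−kτ) = e^(−0.06931 × 12.0) = 0.4353
R = 1 / (1 − 0.4353) = 1.771
Css,max = 40.1 × 1.771 ≈ 71.0 mg/L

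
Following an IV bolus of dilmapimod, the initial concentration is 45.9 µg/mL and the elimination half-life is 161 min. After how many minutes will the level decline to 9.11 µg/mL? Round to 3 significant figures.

k = ln 2 / 161 = 0.004305 min⁻¹
C(t) = C₀ e^(−kt)  ⇒  t = ln(C₀/C) / k
t = ln(45.9/9.11) / 0.004305 = 1.617 / 0.004305 ≈ 376 minutes

376 minutes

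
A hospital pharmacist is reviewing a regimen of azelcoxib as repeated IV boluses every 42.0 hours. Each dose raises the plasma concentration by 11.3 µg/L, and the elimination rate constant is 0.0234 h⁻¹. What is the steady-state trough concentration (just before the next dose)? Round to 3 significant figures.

Fraction remaining after one interval: e^(−kτ) = e^(−0.02340 × 42.0) = 0.3743
R = 1 / (1 − 0.3743) = 1.598
Css,max = 11.3 × 1.598 = 18.06 µg/L
Css,min = Css,max × e^(−kτ) = 18.06 × 0.3743 ≈ 6.76 µg/L

6.76 µg/L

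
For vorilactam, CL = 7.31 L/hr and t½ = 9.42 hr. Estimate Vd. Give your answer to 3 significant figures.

99.3 L

k = ln 2 / t½ = ln 2 / 9.42 = 0.07358 hr⁻¹
V = CL / k = 7.31 / 0.07358 ≈ 99.3 L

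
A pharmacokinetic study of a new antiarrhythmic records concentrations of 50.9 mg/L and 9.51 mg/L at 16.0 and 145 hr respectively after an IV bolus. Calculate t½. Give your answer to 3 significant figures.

53.3 hours

k = ln(C₁/C₂) / (t₂ − t₁) = ln(50.9/9.51) / (145 − 16.0)
  = 1.678 / 129.0 = 0.01300 hr⁻¹
t½ = ln 2 / k = ln 2 / 0.01300 ≈ 53.3 hours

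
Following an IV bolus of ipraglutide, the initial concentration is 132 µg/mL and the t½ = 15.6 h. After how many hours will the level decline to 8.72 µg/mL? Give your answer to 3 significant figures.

61.2 hours

k = ln 2 / 15.6 = 0.04443 h⁻¹
C(t) = C₀ e^(−kt)  ⇒  t = ln(C₀/C) / k
t = ln(132/8.72) / 0.04443 = 2.717 / 0.04443 ≈ 61.2 hours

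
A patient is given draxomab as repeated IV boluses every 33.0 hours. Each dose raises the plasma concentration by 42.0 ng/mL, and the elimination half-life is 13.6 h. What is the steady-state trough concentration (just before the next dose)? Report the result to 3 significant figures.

9.60 ng/mL

k = ln 2 / 13.6 = 0.05097 h⁻¹
Fraction remaining after one interval: e^(−kτ) = e^(−0.05097 × 33.0) = 0.1860
R = 1 / (1 − 0.1860) = 1.229
Css,max = 42.0 × 1.229 = 51.60 ng/mL
Css,min = Css,max × e^(−kτ) = 51.60 × 0.1860 ≈ 9.60 ng/mL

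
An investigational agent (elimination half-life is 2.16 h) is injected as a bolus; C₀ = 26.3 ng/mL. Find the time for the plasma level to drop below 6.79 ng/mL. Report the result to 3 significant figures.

k = ln 2 / 2.16 = 0.3209 h⁻¹
C(t) = C₀ e^(−kt)  ⇒  t = ln(C₀/C) / k
t = ln(26.3/6.79) / 0.3209 = 1.354 / 0.3209 ≈ 4.22 hours

4.22 hours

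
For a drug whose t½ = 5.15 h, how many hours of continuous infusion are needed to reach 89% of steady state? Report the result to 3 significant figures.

k = ln 2 / 5.15 = 0.1346 h⁻¹
f = 1 − e^(−kt)  ⇒  t = −ln(1 − f) / k
t = −ln(1 − 0.89) / 0.1346 = 2.207 / 0.1346 ≈ 16.4 hours

16.4 hours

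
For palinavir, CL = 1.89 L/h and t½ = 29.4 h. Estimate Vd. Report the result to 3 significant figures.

80.2 L

k = ln 2 / t½ = ln 2 / 29.4 = 0.02358 h⁻¹
V = CL / k = 1.89 / 0.02358 ≈ 80.2 L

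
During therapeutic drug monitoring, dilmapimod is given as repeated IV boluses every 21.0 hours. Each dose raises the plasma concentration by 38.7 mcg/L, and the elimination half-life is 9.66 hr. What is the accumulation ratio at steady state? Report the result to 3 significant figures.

1.28

k = ln 2 / 9.66 = 0.07175 hr⁻¹
Fraction remaining after one interval: e^(−kτ) = e^(−0.07175 × 21.0) = 0.2216
R = 1 / (1 − 0.2216) = 1 / 0.7784 ≈ 1.28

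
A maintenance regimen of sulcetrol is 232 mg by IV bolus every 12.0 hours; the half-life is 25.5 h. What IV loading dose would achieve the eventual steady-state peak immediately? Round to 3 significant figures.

834 mg

k = ln 2 / 25.5 = 0.02718 h⁻¹
Accumulation ratio R = 1 / (1 − e^(−kτ)) = 1 / (1 − e^(−0.02718×12.0)) = 1 / (1 − 0.7217) = 3.593
Loading dose = maintenance dose × R = 232 × 3.593 ≈ 834 mg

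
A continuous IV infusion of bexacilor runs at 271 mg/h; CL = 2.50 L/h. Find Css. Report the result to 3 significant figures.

108 mg/L

Css = infusion rate / CL = 271 / 2.50 ≈ 108 mg/L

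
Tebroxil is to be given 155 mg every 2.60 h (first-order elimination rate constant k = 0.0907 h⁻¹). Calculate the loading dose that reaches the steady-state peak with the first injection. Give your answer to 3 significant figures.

738 mg

Accumulation ratio R = 1 / (1 − e^(−kτ)) = 1 / (1 − e^(−0.09070×2.60)) = 1 / (1 − 0.7899) = 4.760
Loading dose = maintenance dose × R = 155 × 4.760 ≈ 738 mg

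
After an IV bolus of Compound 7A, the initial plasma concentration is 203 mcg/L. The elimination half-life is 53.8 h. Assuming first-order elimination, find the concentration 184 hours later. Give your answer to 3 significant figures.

19.0 mcg/L

k = ln 2 / 53.8 = 0.01288 h⁻¹
C(t) = C₀ e^(−kt) = 203 × e^(−0.01288 × 184) = 203 × e^(−2.371) = 203 × 0.09342 ≈ 19.0 mcg/L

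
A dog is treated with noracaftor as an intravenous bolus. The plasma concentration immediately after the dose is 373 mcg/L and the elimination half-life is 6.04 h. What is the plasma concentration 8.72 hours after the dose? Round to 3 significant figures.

137 mcg/L

k = ln 2 / 6.04 = 0.1148 h⁻¹
8.72 h is 1.444 half-lives, so C = 373 × (1/2)^1.444 = 373 × 0.3676 ≈ 137 mcg/L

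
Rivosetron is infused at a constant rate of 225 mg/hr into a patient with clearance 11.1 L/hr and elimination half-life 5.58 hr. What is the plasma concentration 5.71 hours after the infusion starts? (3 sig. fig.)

Css = rate / CL = 225 / 11.1 = 20.27 mg/L
k = ln 2 / 5.58 = 0.1242 hr⁻¹
C(t) = Css (1 − e^(−kt)) = 20.27 × (1 − e^(−0.7093)) = 20.27 × 0.5080 ≈ 10.3 mg/L

10.3 mg/L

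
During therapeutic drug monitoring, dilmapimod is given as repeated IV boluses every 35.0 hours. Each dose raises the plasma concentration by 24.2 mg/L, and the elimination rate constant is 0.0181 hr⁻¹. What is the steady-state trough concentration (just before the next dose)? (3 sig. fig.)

27.4 mg/L

Fraction remaining after one interval: e^(−kτ) = e^(−0.01810 × 35.0) = 0.5307
R = 1 / (1 − 0.5307) = 2.131
Css,max = 24.2 × 2.131 = 51.57 mg/L
Css,min = Css,max × e^(−kτ) = 51.57 × 0.5307 ≈ 27.4 mg/L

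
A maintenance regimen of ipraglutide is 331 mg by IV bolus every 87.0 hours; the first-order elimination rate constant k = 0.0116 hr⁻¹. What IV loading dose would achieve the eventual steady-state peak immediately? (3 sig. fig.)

521 mg

Accumulation ratio R = 1 / (1 − e^(−kτ)) = 1 / (1 − e^(−0.01160×87.0)) = 1 / (1 − 0.3645) = 1.574
Loading dose = maintenance dose × R = 331 × 1.574 ≈ 521 mg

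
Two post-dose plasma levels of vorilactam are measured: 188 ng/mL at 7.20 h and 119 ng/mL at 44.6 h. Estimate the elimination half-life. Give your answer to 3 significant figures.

k = ln(C₁/C₂) / (t₂ − t₁) = ln(188/119) / (44.6 − 7.20)
  = 0.4573 / 37.40 = 0.01223 h⁻¹
t½ = ln 2 / k = ln 2 / 0.01223 ≈ 56.7 hours

56.7 hours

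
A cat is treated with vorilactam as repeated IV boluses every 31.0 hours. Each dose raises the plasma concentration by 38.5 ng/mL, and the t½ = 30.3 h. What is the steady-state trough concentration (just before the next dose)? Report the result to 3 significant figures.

k = ln 2 / 30.3 = 0.02288 h⁻¹
Fraction remaining after one interval: e^(−kτ) = e^(−0.02288 × 31.0) = 0.4921
R = 1 / (1 − 0.4921) = 1.969
Css,max = 38.5 × 1.969 = 75.80 ng/mL
Css,min = Css,max × e^(−kτ) = 75.80 × 0.4921 ≈ 37.3 ng/mL

37.3 ng/mL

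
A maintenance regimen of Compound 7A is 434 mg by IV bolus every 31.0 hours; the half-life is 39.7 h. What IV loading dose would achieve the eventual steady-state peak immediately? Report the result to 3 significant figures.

k = ln 2 / 39.7 = 0.01746 h⁻¹
Accumulation ratio R = 1 / (1 − e^(−kτ)) = 1 / (1 − e^(−0.01746×31.0)) = 1 / (1 − 0.5820) = 2.392
Loading dose = maintenance dose × R = 434 × 2.392 ≈ 1040 mg

1040 mg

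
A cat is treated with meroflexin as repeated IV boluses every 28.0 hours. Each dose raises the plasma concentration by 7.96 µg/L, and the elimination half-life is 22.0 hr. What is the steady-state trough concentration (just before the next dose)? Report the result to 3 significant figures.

k = ln 2 / 22.0 = 0.03151 hr⁻¹
Fraction remaining after one interval: e^(−kτ) = e^(−0.03151 × 28.0) = 0.4139
R = 1 / (1 − 0.4139) = 1.706
Css,max = 7.96 × 1.706 = 13.58 µg/L
Css,min = Css,max × e^(−kτ) = 13.58 × 0.4139 ≈ 5.62 µg/L

5.62 µg/L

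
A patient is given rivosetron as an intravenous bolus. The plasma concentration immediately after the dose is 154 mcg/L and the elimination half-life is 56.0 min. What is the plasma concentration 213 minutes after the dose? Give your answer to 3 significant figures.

11.0 mcg/L

k = ln 2 / 56.0 = 0.01238 min⁻¹
213 min is 3.804 half-lives, so C = 154 × (1/2)^3.804 = 154 × 0.07162 ≈ 11.0 mcg/L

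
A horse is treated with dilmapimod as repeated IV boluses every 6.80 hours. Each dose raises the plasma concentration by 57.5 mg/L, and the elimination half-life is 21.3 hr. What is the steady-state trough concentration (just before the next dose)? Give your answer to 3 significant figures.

232 mg/L

k = ln 2 / 21.3 = 0.03254 hr⁻¹
Fraction remaining after one interval: e^(−kτ) = e^(−0.03254 × 6.80) = 0.8015
R = 1 / (1 − 0.8015) = 5.037
Css,max = 57.5 × 5.037 = 289.7 mg/L
Css,min = Css,max × e^(−kτ) = 289.7 × 0.8015 ≈ 232 mg/L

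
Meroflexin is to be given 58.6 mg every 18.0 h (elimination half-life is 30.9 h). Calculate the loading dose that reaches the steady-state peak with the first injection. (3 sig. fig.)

176 mg

k = ln 2 / 30.9 = 0.02243 h⁻¹
Accumulation ratio R = 1 / (1 − e^(−kτ)) = 1 / (1 − e^(−0.02243×18.0)) = 1 / (1 − 0.6678) = 3.010
Loading dose = maintenance dose × R = 58.6 × 3.010 ≈ 176 mg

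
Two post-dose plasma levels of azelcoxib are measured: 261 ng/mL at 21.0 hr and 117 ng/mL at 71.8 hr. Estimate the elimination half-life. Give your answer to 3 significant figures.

43.9 hours

k = ln(C₁/C₂) / (t₂ − t₁) = ln(261/117) / (71.8 − 21.0)
  = 0.8023 / 50.80 = 0.01579 hr⁻¹
t½ = ln 2 / k = ln 2 / 0.01579 ≈ 43.9 hours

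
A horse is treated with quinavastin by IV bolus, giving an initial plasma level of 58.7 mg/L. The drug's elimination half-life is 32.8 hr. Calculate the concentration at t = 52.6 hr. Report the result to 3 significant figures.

k = ln 2 / 32.8 = 0.02113 hr⁻¹
C(t) = C₀ e^(−kt) = 58.7 × e^(−0.02113 × 52.6) = 58.7 × e^(−1.112) = 58.7 × 0.3290 ≈ 19.3 mg/L

19.3 mg/L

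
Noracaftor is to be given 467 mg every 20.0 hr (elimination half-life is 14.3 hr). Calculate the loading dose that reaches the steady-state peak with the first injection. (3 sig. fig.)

k = ln 2 / 14.3 = 0.04847 hr⁻¹
Accumulation ratio R = 1 / (1 − e^(−kτ)) = 1 / (1 − e^(−0.04847×20.0)) = 1 / (1 − 0.3793) = 1.611
Loading dose = maintenance dose × R = 467 × 1.611 ≈ 752 mg

752 mg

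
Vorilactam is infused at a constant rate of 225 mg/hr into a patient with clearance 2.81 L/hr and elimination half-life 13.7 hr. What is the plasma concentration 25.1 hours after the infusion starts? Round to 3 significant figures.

Css = rate / CL = 225 / 2.81 = 80.07 µg/mL
k = ln 2 / 13.7 = 0.05059 hr⁻¹
C(t) = Css (1 − e^(−kt)) = 80.07 × (1 − e^(−1.270)) = 80.07 × 0.7191 ≈ 57.6 µg/mL

57.6 µg/mL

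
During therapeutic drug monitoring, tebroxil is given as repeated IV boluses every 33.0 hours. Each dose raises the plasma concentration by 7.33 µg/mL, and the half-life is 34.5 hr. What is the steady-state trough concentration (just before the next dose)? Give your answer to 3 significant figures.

7.79 µg/mL

k = ln 2 / 34.5 = 0.02009 hr⁻¹
Fraction remaining after one interval: e^(−kτ) = e^(−0.02009 × 33.0) = 0.5153
R = 1 / (1 − 0.5153) = 2.063
Css,max = 7.33 × 2.063 = 15.12 µg/mL
Css,min = Css,max × e^(−kτ) = 15.12 × 0.5153 ≈ 7.79 µg/mL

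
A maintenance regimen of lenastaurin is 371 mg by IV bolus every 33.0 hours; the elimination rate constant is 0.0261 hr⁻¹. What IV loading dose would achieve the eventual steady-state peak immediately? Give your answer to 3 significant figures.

Accumulation ratio R = 1 / (1 − e^(−kτ)) = 1 / (1 − e^(−0.02610×33.0)) = 1 / (1 − 0.4226) = 1.732
Loading dose = maintenance dose × R = 371 × 1.732 ≈ 643 mg

643 mg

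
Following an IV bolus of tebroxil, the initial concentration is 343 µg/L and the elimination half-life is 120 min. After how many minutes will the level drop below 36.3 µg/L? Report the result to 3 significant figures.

k = ln 2 / 120 = 0.005776 min⁻¹
C(t) = C₀ e^(−kt)  ⇒  t = ln(C₀/C) / k
t = ln(343/36.3) / 0.005776 = 2.246 / 0.005776 ≈ 389 minutes

389 minutes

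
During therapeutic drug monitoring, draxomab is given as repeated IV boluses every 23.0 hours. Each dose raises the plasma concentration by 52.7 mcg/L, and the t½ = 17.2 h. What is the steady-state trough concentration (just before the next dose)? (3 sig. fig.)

k = ln 2 / 17.2 = 0.04030 h⁻¹
Fraction remaining after one interval: e^(−kτ) = e^(−0.04030 × 23.0) = 0.3958
R = 1 / (1 − 0.3958) = 1.655
Css,max = 52.7 × 1.655 = 87.22 mcg/L
Css,min = Css,max × e^(−kτ) = 87.22 × 0.3958 ≈ 34.5 mcg/L

34.5 mcg/L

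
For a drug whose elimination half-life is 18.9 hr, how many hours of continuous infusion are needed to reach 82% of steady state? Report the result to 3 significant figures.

k = ln 2 / 18.9 = 0.03667 hr⁻¹
f = 1 − e^(−kt)  ⇒  t = −ln(1 − f) / k
t = −ln(1 − 0.82) / 0.03667 = 1.715 / 0.03667 ≈ 46.8 hours

46.8 hours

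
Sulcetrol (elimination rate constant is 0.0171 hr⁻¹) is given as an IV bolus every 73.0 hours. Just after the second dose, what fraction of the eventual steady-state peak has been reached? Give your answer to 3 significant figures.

0.918

f_n = 1 − e^(−nkτ) = 1 − e^(−2 × 0.01710 × 73.0) = 1 − e^(−2.497) = 1 − 0.08236 ≈ 0.918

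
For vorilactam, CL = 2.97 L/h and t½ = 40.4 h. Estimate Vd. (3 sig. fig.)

k = ln 2 / t½ = ln 2 / 40.4 = 0.01716 h⁻¹
V = CL / k = 2.97 / 0.01716 ≈ 173 L

173 L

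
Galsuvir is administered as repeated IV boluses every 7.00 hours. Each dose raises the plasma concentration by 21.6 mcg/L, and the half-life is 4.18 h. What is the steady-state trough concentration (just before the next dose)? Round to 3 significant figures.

k = ln 2 / 4.18 = 0.1658 h⁻¹
Fraction remaining after one interval: e^(−kτ) = e^(−0.1658 × 7.00) = 0.3132
R = 1 / (1 − 0.3132) = 1.456
Css,max = 21.6 × 1.456 = 31.45 mcg/L
Css,min = Css,max × e^(−kτ) = 31.45 × 0.3132 ≈ 9.85 mcg/L

9.85 mcg/L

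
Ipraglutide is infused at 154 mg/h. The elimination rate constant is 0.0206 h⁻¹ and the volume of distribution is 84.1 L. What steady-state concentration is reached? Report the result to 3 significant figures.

88.9 mg/L

CL = k · V = 0.0206 × 84.1 = 1.732 L/h
Css = rate / CL = 154 / 1.732 ≈ 88.9 mg/L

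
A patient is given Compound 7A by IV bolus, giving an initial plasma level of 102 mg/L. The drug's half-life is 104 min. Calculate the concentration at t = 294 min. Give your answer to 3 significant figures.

14.4 mg/L

k = ln 2 / 104 = 0.006665 min⁻¹
294 min is 2.827 half-lives, so C = 102 × (1/2)^2.827 = 102 × 0.1409 ≈ 14.4 mg/L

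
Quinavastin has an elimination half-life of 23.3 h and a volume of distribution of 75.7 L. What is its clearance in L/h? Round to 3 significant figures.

k = ln 2 / t½ = ln 2 / 23.3 = 0.02975 h⁻¹
CL = k · V = 0.02975 × 75.7 ≈ 2.25 L/h

2.25 L/h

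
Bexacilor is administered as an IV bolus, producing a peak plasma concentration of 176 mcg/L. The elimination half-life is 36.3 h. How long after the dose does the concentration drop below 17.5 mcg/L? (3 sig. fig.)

121 hours

k = ln 2 / 36.3 = 0.01909 h⁻¹
C(t) = C₀ e^(−kt)  ⇒  t = ln(C₀/C) / k
t = ln(176/17.5) / 0.01909 = 2.308 / 0.01909 ≈ 121 hours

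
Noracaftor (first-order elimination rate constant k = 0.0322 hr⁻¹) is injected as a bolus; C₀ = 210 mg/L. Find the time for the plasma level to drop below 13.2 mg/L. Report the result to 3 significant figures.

C(t) = C₀ e^(−kt)  ⇒  t = ln(C₀/C) / k
t = ln(210/13.2) / 0.03220 = 2.767 / 0.03220 ≈ 85.9 hours

85.9 hours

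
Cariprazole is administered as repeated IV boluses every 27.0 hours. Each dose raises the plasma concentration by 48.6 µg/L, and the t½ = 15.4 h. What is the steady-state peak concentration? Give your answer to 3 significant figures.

k = ln 2 / 15.4 = 0.04501 h⁻¹
Fraction remaining after one interval: e^(−kτ) = e^(−0.04501 × 27.0) = 0.2966
R = 1 / (1 − 0.2966) = 1.422
Css,max = 48.6 × 1.422 ≈ 69.1 µg/L

69.1 µg/L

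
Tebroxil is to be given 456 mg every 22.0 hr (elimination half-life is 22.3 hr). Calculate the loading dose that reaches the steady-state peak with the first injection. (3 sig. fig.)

k = ln 2 / 22.3 = 0.03108 hr⁻¹
Accumulation ratio R = 1 / (1 − e^(−kτ)) = 1 / (1 − e^(−0.03108×22.0)) = 1 / (1 − 0.5047) = 2.019
Loading dose = maintenance dose × R = 456 × 2.019 ≈ 921 mg

921 mg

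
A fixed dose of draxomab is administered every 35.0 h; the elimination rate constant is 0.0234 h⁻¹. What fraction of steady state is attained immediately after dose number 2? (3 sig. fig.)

0.806

f_n = 1 − e^(−nkτ) = 1 − e^(−2 × 0.02340 × 35.0) = 1 − e^(−1.638) = 1 − 0.1944 ≈ 0.806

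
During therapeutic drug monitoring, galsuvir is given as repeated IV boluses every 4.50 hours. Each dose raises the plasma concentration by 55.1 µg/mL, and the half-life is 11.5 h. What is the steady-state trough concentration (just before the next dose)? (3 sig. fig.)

177 µg/mL

k = ln 2 / 11.5 = 0.06027 h⁻¹
Fraction remaining after one interval: e^(−kτ) = e^(−0.06027 × 4.50) = 0.7624
R = 1 / (1 − 0.7624) = 4.209
Css,max = 55.1 × 4.209 = 231.9 µg/mL
Css,min = Css,max × e^(−kτ) = 231.9 × 0.7624 ≈ 177 µg/mL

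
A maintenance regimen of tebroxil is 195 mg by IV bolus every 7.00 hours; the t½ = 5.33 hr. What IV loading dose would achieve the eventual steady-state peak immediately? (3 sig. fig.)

326 mg

k = ln 2 / 5.33 = 0.1300 hr⁻¹
Accumulation ratio R = 1 / (1 − e^(−kτ)) = 1 / (1 − e^(−0.1300×7.00)) = 1 / (1 − 0.4024) = 1.673
Loading dose = maintenance dose × R = 195 × 1.673 ≈ 326 mg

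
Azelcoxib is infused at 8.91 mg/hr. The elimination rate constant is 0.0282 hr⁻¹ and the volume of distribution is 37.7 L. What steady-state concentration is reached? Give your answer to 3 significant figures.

8.38 µg/mL

CL = k · V = 0.0282 × 37.7 = 1.063 L/hr
Css = rate / CL = 8.91 / 1.063 ≈ 8.38 µg/mL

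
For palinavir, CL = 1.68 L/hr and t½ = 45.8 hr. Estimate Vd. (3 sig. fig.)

k = ln 2 / t½ = ln 2 / 45.8 = 0.01513 hr⁻¹
V = CL / k = 1.68 / 0.01513 ≈ 111 L

111 L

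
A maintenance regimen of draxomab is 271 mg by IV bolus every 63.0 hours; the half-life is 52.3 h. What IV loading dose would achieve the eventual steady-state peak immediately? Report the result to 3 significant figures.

k = ln 2 / 52.3 = 0.01325 h⁻¹
Accumulation ratio R = 1 / (1 − e^(−kτ)) = 1 / (1 − e^(−0.01325×63.0)) = 1 / (1 − 0.4339) = 1.766
Loading dose = maintenance dose × R = 271 × 1.766 ≈ 479 mg

479 mg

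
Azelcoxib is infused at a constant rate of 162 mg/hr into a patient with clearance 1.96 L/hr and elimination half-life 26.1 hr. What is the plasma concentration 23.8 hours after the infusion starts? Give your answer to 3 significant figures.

Css = rate / CL = 162 / 1.96 = 82.65 mg/L
k = ln 2 / 26.1 = 0.02656 hr⁻¹
C(t) = Css (1 − e^(−kt)) = 82.65 × (1 − e^(−0.6321)) = 82.65 × 0.4685 ≈ 38.7 mg/L

38.7 mg/L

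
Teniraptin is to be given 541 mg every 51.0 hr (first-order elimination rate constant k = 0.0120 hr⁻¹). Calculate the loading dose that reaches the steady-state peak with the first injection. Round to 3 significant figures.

Accumulation ratio R = 1 / (1 − e^(−kτ)) = 1 / (1 − e^(−0.01200×51.0)) = 1 / (1 − 0.5423) = 2.185
Loading dose = maintenance dose × R = 541 × 2.185 ≈ 1180 mg

1180 mg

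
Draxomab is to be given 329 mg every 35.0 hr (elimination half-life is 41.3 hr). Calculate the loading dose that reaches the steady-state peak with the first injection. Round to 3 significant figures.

k = ln 2 / 41.3 = 0.01678 hr⁻¹
Accumulation ratio R = 1 / (1 − e^(−kτ)) = 1 / (1 − e^(−0.01678×35.0)) = 1 / (1 − 0.5558) = 2.251
Loading dose = maintenance dose × R = 329 × 2.251 ≈ 741 mg

741 mg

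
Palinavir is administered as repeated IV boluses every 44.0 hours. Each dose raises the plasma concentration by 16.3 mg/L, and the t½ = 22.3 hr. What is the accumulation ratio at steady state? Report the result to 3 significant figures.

k = ln 2 / 22.3 = 0.03108 hr⁻¹
Fraction remaining after one interval: e^(−kτ) = e^(−0.03108 × 44.0) = 0.2547
R = 1 / (1 − 0.2547) = 1 / 0.7453 ≈ 1.34

1.34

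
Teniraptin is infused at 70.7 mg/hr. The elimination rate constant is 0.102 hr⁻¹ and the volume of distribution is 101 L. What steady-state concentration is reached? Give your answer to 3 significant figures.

6.86 mg/L

CL = k · V = 0.102 × 101 = 10.30 L/hr
Css = rate / CL = 70.7 / 10.30 ≈ 6.86 mg/L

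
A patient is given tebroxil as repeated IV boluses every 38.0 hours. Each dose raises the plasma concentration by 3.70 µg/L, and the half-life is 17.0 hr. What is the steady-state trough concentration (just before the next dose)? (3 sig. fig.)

k = ln 2 / 17.0 = 0.04077 hr⁻¹
Fraction remaining after one interval: e^(−kτ) = e^(−0.04077 × 38.0) = 0.2124
R = 1 / (1 − 0.2124) = 1.270
Css,max = 3.70 × 1.270 = 4.698 µg/L
Css,min = Css,max × e^(−kτ) = 4.698 × 0.2124 ≈ 0.998 µg/L

0.998 µg/L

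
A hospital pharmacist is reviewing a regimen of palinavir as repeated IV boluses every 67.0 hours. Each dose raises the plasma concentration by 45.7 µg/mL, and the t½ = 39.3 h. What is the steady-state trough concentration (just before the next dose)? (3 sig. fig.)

k = ln 2 / 39.3 = 0.01764 h⁻¹
Fraction remaining after one interval: e^(−kτ) = e^(−0.01764 × 67.0) = 0.3068
R = 1 / (1 − 0.3068) = 1.442
Css,max = 45.7 × 1.442 = 65.92 µg/mL
Css,min = Css,max × e^(−kτ) = 65.92 × 0.3068 ≈ 20.2 µg/mL

20.2 µg/mL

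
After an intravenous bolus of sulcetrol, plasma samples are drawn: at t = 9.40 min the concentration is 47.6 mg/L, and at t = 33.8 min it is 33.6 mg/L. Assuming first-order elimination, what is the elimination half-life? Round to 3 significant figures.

k = ln(C₁/C₂) / (t₂ − t₁) = ln(47.6/33.6) / (33.8 − 9.40)
  = 0.3483 / 24.40 = 0.01427 min⁻¹
t½ = ln 2 / k = ln 2 / 0.01427 ≈ 48.6 minutes

48.6 minutes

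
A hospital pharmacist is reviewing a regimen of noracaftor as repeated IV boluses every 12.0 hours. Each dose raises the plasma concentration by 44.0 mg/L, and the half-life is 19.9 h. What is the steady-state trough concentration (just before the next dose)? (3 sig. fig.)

84.8 mg/L

k = ln 2 / 19.9 = 0.03483 h⁻¹
Fraction remaining after one interval: e^(−kτ) = e^(−0.03483 × 12.0) = 0.6584
R = 1 / (1 − 0.6584) = 2.927
Css,max = 44.0 × 2.927 = 128.8 mg/L
Css,min = Css,max × e^(−kτ) = 128.8 × 0.6584 ≈ 84.8 mg/L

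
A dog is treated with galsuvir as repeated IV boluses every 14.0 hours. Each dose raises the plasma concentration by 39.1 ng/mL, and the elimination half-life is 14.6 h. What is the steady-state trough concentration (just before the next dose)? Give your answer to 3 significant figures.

41.4 ng/mL

k = ln 2 / 14.6 = 0.04748 h⁻¹
Fraction remaining after one interval: e^(−kτ) = e^(−0.04748 × 14.0) = 0.5144
R = 1 / (1 − 0.5144) = 2.060
Css,max = 39.1 × 2.060 = 80.53 ng/mL
Css,min = Css,max × e^(−kτ) = 80.53 × 0.5144 ≈ 41.4 ng/mL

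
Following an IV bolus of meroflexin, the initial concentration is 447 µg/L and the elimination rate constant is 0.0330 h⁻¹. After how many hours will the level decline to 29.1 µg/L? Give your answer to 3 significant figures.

82.8 hours

C(t) = C₀ e^(−kt)  ⇒  t = ln(C₀/C) / k
t = ln(447/29.1) / 0.03300 = 2.732 / 0.03300 ≈ 82.8 hours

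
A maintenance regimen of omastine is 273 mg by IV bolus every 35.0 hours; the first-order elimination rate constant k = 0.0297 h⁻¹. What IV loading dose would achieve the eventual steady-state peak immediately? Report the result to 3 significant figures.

422 mg

Accumulation ratio R = 1 / (1 − e^(−kτ)) = 1 / (1 − e^(−0.02970×35.0)) = 1 / (1 − 0.3536) = 1.547
Loading dose = maintenance dose × R = 273 × 1.547 ≈ 422 mg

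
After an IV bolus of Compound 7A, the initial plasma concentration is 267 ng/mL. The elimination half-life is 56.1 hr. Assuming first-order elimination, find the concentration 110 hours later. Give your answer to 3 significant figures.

68.6 ng/mL

k = ln 2 / 56.1 = 0.01236 hr⁻¹
C(t) = C₀ e^(−kt) = 267 × e^(−0.01236 × 110) = 267 × e^(−1.359) = 267 × 0.2569 ≈ 68.6 ng/mL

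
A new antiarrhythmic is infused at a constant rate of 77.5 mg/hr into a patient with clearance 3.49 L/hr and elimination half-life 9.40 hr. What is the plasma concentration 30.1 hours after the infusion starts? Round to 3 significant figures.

19.8 µg/mL

Css = rate / CL = 77.5 / 3.49 = 22.21 µg/mL
k = ln 2 / 9.40 = 0.07374 hr⁻¹
C(t) = Css (1 − e^(−kt)) = 22.21 × (1 − e^(−2.220)) = 22.21 × 0.8913 ≈ 19.8 µg/mL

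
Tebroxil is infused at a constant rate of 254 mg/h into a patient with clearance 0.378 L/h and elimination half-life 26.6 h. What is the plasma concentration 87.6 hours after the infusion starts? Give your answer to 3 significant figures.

603 µg/mL

Css = rate / CL = 254 / 0.378 = 672.0 µg/mL
k = ln 2 / 26.6 = 0.02606 h⁻¹
C(t) = Css (1 − e^(−kt)) = 672.0 × (1 − e^(−2.283)) = 672.0 × 0.8980 ≈ 603 µg/mL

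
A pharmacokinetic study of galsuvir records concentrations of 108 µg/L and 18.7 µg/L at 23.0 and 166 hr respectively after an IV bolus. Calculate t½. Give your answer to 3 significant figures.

k = ln(C₁/C₂) / (t₂ − t₁) = ln(108/18.7) / (166 − 23.0)
  = 1.754 / 143.0 = 0.01226 hr⁻¹
t½ = ln 2 / k = ln 2 / 0.01226 ≈ 56.5 hours

56.5 hours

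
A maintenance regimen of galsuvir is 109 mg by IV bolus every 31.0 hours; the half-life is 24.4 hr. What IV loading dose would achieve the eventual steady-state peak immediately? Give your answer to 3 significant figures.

186 mg

k = ln 2 / 24.4 = 0.02841 hr⁻¹
Accumulation ratio R = 1 / (1 − e^(−kτ)) = 1 / (1 − e^(−0.02841×31.0)) = 1 / (1 − 0.4145) = 1.708
Loading dose = maintenance dose × R = 109 × 1.708 ≈ 186 mg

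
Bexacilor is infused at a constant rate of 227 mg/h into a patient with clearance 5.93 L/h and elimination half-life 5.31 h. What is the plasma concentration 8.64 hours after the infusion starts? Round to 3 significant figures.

25.9 µg/mL

Css = rate / CL = 227 / 5.93 = 38.28 µg/mL
k = ln 2 / 5.31 = 0.1305 h⁻¹
C(t) = Css (1 − e^(−kt)) = 38.28 × (1 − e^(−1.128)) = 38.28 × 0.6763 ≈ 25.9 µg/mL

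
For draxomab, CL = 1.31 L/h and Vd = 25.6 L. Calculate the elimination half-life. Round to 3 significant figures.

k = CL / V = 1.31 / 25.6 = 0.05117 h⁻¹
t½ = ln 2 / k = ln 2 / 0.05117 ≈ 13.5 hours

13.5 hours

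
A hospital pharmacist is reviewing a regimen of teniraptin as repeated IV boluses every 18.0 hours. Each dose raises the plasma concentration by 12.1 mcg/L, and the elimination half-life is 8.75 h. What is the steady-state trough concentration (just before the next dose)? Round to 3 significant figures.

3.83 mcg/L

k = ln 2 / 8.75 = 0.07922 h⁻¹
Fraction remaining after one interval: e^(−kτ) = e^(−0.07922 × 18.0) = 0.2403
R = 1 / (1 − 0.2403) = 1.316
Css,max = 12.1 × 1.316 = 15.93 mcg/L
Css,min = Css,max × e^(−kτ) = 15.93 × 0.2403 ≈ 3.83 mcg/L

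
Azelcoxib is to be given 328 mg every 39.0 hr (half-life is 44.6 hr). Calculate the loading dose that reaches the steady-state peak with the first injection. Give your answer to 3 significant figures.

722 mg

k = ln 2 / 44.6 = 0.01554 hr⁻¹
Accumulation ratio R = 1 / (1 − e^(−kτ)) = 1 / (1 − e^(−0.01554×39.0)) = 1 / (1 − 0.5455) = 2.200
Loading dose = maintenance dose × R = 328 × 2.200 ≈ 722 mg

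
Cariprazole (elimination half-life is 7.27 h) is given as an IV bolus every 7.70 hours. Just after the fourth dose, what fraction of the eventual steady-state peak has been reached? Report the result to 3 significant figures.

k = ln 2 / 7.27 = 0.09534 h⁻¹
f_n = 1 − e^(−nkτ) = 1 − e^(−4 × 0.09534 × 7.70) = 1 − e^(−2.937) = 1 − 0.05305 ≈ 0.947

0.947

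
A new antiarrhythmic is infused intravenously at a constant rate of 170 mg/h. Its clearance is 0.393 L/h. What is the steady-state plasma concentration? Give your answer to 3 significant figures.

Css = infusion rate / CL = 170 / 0.393 ≈ 433 µg/mL

433 µg/mL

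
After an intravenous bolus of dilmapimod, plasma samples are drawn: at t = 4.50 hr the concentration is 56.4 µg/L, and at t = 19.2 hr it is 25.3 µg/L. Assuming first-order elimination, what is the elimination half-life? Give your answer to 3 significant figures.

12.7 hours

k = ln(C₁/C₂) / (t₂ − t₁) = ln(56.4/25.3) / (19.2 − 4.50)
  = 0.8017 / 14.70 = 0.05454 hr⁻¹
t½ = ln 2 / k = ln 2 / 0.05454 ≈ 12.7 hours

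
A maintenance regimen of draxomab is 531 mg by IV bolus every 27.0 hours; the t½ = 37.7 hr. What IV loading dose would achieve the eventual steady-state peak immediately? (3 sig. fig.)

1360 mg

k = ln 2 / 37.7 = 0.01839 hr⁻¹
Accumulation ratio R = 1 / (1 − e^(−kτ)) = 1 / (1 − e^(−0.01839×27.0)) = 1 / (1 − 0.6087) = 2.556
Loading dose = maintenance dose × R = 531 × 2.556 ≈ 1360 mg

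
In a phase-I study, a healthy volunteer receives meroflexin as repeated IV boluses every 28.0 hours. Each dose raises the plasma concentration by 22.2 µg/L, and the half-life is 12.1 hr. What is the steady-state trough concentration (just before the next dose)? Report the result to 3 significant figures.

k = ln 2 / 12.1 = 0.05728 hr⁻¹
Fraction remaining after one interval: e^(−kτ) = e^(−0.05728 × 28.0) = 0.2011
R = 1 / (1 − 0.2011) = 1.252
Css,max = 22.2 × 1.252 = 27.79 µg/L
Css,min = Css,max × e^(−kτ) = 27.79 × 0.2011 ≈ 5.59 µg/L

5.59 µg/L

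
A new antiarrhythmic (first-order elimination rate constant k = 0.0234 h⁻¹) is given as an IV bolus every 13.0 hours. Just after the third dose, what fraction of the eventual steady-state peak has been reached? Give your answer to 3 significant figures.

0.599

f_n = 1 − e^(−nkτ) = 1 − e^(−3 × 0.02340 × 13.0) = 1 − e^(−0.9126) = 1 − 0.4015 ≈ 0.599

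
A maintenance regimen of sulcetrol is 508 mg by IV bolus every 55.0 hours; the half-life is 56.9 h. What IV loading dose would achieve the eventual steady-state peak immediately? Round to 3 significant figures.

1040 mg

k = ln 2 / 56.9 = 0.01218 h⁻¹
Accumulation ratio R = 1 / (1 − e^(−kτ)) = 1 / (1 − e^(−0.01218×55.0)) = 1 / (1 − 0.5117) = 2.048
Loading dose = maintenance dose × R = 508 × 2.048 ≈ 1040 mg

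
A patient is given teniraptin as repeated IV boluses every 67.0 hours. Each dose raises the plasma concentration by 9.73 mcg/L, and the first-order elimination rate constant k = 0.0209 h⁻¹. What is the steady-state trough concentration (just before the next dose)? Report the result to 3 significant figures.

Fraction remaining after one interval: e^(−kτ) = e^(−0.02090 × 67.0) = 0.2465
R = 1 / (1 − 0.2465) = 1.327
Css,max = 9.73 × 1.327 = 12.91 mcg/L
Css,min = Css,max × e^(−kτ) = 12.91 × 0.2465 ≈ 3.18 mcg/L

3.18 mcg/L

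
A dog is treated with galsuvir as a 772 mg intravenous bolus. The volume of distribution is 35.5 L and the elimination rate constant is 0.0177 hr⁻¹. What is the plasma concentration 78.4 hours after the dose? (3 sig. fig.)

C₀ = dose / V = 772 / 35.5 = 21.75 µg/mL
C(t) = C₀ e^(−kt) = 21.75 × e^(−0.01770 × 78.4) = 21.75 × e^(−1.388) = 21.75 × 0.2497 ≈ 5.43 µg/mL

5.43 µg/mL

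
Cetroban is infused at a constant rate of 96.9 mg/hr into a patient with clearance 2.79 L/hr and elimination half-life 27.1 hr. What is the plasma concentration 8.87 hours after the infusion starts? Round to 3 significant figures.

7.05 µg/mL

Css = rate / CL = 96.9 / 2.79 = 34.73 µg/mL
k = ln 2 / 27.1 = 0.02558 hr⁻¹
C(t) = Css (1 − e^(−kt)) = 34.73 × (1 − e^(−0.2269)) = 34.73 × 0.2030 ≈ 7.05 µg/mL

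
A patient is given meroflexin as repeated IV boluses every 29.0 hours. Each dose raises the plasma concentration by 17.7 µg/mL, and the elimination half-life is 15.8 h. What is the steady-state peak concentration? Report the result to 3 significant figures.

24.6 µg/mL

k = ln 2 / 15.8 = 0.04387 h⁻¹
Fraction remaining after one interval: e^(−kτ) = e^(−0.04387 × 29.0) = 0.2802
R = 1 / (1 − 0.2802) = 1.389
Css,max = 17.7 × 1.389 ≈ 24.6 µg/mL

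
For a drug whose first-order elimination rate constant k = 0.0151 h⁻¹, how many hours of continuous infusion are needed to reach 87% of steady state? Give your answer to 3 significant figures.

f = 1 − e^(−kt)  ⇒  t = −ln(1 − f) / k
t = −ln(1 − 0.87) / 0.01510 = 2.040 / 0.01510 ≈ 135 hours

135 hours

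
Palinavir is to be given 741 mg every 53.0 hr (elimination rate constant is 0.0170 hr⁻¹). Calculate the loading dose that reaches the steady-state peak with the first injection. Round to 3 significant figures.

1250 mg

Accumulation ratio R = 1 / (1 − e^(−kτ)) = 1 / (1 − e^(−0.01700×53.0)) = 1 / (1 − 0.4062) = 1.684
Loading dose = maintenance dose × R = 741 × 1.684 ≈ 1250 mg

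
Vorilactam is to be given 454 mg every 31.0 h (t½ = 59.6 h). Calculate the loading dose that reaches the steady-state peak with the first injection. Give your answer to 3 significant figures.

k = ln 2 / 59.6 = 0.01163 h⁻¹
Accumulation ratio R = 1 / (1 − e^(−kτ)) = 1 / (1 − e^(−0.01163×31.0)) = 1 / (1 − 0.6973) = 3.304
Loading dose = maintenance dose × R = 454 × 3.304 ≈ 1500 mg

1500 mg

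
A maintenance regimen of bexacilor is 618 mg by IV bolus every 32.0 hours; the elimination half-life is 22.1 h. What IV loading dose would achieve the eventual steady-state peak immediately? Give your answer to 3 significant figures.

976 mg

k = ln 2 / 22.1 = 0.03136 h⁻¹
Accumulation ratio R = 1 / (1 − e^(−kτ)) = 1 / (1 − e^(−0.03136×32.0)) = 1 / (1 − 0.3665) = 1.579
Loading dose = maintenance dose × R = 618 × 1.579 ≈ 976 mg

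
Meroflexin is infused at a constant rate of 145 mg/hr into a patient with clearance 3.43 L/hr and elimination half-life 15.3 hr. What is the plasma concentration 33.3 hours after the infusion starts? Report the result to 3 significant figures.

32.9 mg/L

Css = rate / CL = 145 / 3.43 = 42.27 mg/L
k = ln 2 / 15.3 = 0.04530 hr⁻¹
C(t) = Css (1 − e^(−kt)) = 42.27 × (1 − e^(−1.509)) = 42.27 × 0.7788 ≈ 32.9 mg/L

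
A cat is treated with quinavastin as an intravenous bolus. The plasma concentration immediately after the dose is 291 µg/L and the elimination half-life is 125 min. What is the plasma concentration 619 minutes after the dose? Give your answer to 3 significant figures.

9.40 µg/L

k = ln 2 / 125 = 0.005545 min⁻¹
619 min is 4.952 half-lives, so C = 291 × (1/2)^4.952 = 291 × 0.03231 ≈ 9.40 µg/L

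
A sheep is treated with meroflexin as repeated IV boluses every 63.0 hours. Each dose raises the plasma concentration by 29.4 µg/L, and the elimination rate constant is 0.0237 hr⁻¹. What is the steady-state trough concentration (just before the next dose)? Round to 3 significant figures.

8.52 µg/L

Fraction remaining after one interval: e^(−kτ) = e^(−0.02370 × 63.0) = 0.2247
R = 1 / (1 − 0.2247) = 1.290
Css,max = 29.4 × 1.290 = 37.92 µg/L
Css,min = Css,max × e^(−kτ) = 37.92 × 0.2247 ≈ 8.52 µg/L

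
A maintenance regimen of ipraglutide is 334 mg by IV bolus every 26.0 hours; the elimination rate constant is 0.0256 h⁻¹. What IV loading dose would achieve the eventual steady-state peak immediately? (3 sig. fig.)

687 mg

Accumulation ratio R = 1 / (1 − e^(−kτ)) = 1 / (1 − e^(−0.02560×26.0)) = 1 / (1 − 0.5140) = 2.057
Loading dose = maintenance dose × R = 334 × 2.057 ≈ 687 mg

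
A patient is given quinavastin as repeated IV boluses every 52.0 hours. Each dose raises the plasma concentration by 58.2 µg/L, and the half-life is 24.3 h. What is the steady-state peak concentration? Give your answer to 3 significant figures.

75.3 µg/L

k = ln 2 / 24.3 = 0.02852 h⁻¹
Fraction remaining after one interval: e^(−kτ) = e^(−0.02852 × 52.0) = 0.2269
R = 1 / (1 − 0.2269) = 1.293
Css,max = 58.2 × 1.293 ≈ 75.3 µg/L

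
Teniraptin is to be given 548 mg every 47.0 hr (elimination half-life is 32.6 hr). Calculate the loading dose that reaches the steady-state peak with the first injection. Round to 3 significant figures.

k = ln 2 / 32.6 = 0.02126 hr⁻¹
Accumulation ratio R = 1 / (1 − e^(−kτ)) = 1 / (1 − e^(−0.02126×47.0)) = 1 / (1 − 0.3681) = 1.583
Loading dose = maintenance dose × R = 548 × 1.583 ≈ 867 mg

867 mg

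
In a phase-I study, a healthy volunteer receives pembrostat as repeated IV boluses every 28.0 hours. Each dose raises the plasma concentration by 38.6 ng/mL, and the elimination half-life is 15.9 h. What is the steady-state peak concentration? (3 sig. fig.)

k = ln 2 / 15.9 = 0.04359 h⁻¹
Fraction remaining after one interval: e^(−kτ) = e^(−0.04359 × 28.0) = 0.2950
R = 1 / (1 − 0.2950) = 1.419
Css,max = 38.6 × 1.419 ≈ 54.8 ng/mL

54.8 ng/mL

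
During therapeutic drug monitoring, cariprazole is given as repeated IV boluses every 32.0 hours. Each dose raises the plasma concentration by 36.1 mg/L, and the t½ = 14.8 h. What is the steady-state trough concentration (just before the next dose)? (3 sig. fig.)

k = ln 2 / 14.8 = 0.04683 h⁻¹
Fraction remaining after one interval: e^(−kτ) = e^(−0.04683 × 32.0) = 0.2234
R = 1 / (1 − 0.2234) = 1.288
Css,max = 36.1 × 1.288 = 46.49 mg/L
Css,min = Css,max × e^(−kτ) = 46.49 × 0.2234 ≈ 10.4 mg/L

10.4 mg/L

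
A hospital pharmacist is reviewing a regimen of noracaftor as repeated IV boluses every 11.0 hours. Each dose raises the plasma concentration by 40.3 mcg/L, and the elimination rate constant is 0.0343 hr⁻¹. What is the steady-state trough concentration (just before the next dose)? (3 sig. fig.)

87.9 mcg/L

Fraction remaining after one interval: e^(−kτ) = e^(−0.03430 × 11.0) = 0.6857
R = 1 / (1 − 0.6857) = 3.182
Css,max = 40.3 × 3.182 = 128.2 mcg/L
Css,min = Css,max × e^(−kτ) = 128.2 × 0.6857 ≈ 87.9 mcg/L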